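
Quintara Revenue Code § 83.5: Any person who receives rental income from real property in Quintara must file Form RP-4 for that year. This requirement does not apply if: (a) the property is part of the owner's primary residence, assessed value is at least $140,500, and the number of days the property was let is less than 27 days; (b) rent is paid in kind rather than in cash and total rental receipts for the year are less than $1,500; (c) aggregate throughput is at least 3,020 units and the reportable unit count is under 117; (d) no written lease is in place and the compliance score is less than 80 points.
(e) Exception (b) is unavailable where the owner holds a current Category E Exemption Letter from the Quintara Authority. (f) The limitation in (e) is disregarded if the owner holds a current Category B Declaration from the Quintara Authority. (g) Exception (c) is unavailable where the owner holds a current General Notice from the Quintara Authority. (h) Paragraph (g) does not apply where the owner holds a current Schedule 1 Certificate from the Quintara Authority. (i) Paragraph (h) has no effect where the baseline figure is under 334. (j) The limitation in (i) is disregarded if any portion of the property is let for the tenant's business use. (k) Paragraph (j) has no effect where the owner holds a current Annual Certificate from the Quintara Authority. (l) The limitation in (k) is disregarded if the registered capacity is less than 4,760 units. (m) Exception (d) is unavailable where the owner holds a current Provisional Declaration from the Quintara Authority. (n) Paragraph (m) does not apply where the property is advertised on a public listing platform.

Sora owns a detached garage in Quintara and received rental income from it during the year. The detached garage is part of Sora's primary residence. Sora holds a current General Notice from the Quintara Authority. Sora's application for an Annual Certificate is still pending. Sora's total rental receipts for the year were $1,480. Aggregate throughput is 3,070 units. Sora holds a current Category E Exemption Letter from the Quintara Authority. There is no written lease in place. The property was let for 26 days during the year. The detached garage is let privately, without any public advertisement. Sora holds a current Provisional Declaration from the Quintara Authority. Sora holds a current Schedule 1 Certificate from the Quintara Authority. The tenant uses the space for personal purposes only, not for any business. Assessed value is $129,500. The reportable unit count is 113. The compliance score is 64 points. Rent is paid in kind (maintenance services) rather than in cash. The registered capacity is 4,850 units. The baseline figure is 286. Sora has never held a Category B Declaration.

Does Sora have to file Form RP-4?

Yes — Sora must file Form RP-4.

Exception (a) does not apply: assessed value is $129,500, short of $140,500.
All of (b)'s requirements are met (rent is paid in kind; total rental receipts for the year are $1,480, less than the $1,500 limit). Turning to paragraphs (e)–(f): (e) applies — a current Category E Exemption Letter is held. (f) does not operate here (no current Category B Declaration is held), so (e) stands. Exception (b) does not apply.
Exception (c)'s conditions are all satisfied: aggregate throughput is 3,070 units, meeting the 3,020 units threshold; the reportable unit count is 113, under the 117 limit. Turning to paragraphs (g)–(l): (g) applies — a current General Notice is held. (h) would limit (g) — a current Schedule 1 Certificate is held — but (i) sets (h) aside: (i) applies — the baseline figure is 286, under the 334 limit. (j) is not engaged (the space is used for personal purposes only), so (i) stands. (c) is therefore removed.
Exception (d) is satisfied on its face — there is no written lease; the compliance score is 64 points, less than the 80 points limit. But: (m) operates against (d): a current Provisional Declaration is held. (n) is inapplicable (the property is let privately without advertisement), so (m) stands. (d) is therefore removed.
None of the exceptions is available; § 83.5 applies in full.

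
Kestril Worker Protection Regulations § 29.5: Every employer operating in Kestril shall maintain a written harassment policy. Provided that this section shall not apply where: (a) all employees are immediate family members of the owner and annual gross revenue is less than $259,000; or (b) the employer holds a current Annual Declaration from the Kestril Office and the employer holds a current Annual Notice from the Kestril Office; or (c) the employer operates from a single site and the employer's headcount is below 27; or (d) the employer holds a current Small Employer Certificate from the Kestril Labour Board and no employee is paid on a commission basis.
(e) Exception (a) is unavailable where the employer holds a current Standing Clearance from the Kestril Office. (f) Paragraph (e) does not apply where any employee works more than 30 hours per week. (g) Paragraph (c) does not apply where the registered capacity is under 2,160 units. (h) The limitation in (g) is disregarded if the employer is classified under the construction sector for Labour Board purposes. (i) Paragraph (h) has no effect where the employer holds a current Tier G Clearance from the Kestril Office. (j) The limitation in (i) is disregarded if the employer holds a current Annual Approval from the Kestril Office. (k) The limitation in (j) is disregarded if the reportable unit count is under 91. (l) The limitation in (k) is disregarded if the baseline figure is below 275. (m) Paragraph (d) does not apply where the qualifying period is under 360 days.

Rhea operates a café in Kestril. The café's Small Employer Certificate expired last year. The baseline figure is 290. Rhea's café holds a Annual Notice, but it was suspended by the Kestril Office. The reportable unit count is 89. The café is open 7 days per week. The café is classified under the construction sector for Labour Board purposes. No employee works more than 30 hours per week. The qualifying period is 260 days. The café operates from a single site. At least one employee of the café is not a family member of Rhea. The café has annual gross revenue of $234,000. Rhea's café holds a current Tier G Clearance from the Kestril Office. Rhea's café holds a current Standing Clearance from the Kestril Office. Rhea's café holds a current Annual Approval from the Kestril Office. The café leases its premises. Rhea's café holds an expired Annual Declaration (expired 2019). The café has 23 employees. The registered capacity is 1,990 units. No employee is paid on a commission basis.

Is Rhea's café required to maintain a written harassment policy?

Yes — Rhea's café must maintain a written harassment policy.

Exception (a) fails — at least one employee is not a family member.
Exception (b) requires that the employer holds a current Annual Declaration from the Kestril Office; but the Annual Declaration is not current, so (b) is unavailable.
Exception (c) is satisfied on its face — the employer operates from a single site; the employer's headcount is 23, below the 27 limit. However, paragraphs (g)–(l) must be considered: (g) operates against (c): the registered capacity is 1,990 units, under the 2,160 units limit. (h) operates (the café is classified under the construction sector), but yields to (i): (i) is triggered — a current Tier G Clearance is held. (j) would limit (i) — a current Annual Approval is held — but (k) sets (j) aside: (k) operates against (j): the reportable unit count is 89, under the 91 limit. (l), which would lift (k), is not engaged — the baseline figure is 290, not below 275. So (c) is unavailable.
Exception (d) does not apply: the Small Employer Certificate has expired.
None of the exceptions is available; § 29.5 applies in full.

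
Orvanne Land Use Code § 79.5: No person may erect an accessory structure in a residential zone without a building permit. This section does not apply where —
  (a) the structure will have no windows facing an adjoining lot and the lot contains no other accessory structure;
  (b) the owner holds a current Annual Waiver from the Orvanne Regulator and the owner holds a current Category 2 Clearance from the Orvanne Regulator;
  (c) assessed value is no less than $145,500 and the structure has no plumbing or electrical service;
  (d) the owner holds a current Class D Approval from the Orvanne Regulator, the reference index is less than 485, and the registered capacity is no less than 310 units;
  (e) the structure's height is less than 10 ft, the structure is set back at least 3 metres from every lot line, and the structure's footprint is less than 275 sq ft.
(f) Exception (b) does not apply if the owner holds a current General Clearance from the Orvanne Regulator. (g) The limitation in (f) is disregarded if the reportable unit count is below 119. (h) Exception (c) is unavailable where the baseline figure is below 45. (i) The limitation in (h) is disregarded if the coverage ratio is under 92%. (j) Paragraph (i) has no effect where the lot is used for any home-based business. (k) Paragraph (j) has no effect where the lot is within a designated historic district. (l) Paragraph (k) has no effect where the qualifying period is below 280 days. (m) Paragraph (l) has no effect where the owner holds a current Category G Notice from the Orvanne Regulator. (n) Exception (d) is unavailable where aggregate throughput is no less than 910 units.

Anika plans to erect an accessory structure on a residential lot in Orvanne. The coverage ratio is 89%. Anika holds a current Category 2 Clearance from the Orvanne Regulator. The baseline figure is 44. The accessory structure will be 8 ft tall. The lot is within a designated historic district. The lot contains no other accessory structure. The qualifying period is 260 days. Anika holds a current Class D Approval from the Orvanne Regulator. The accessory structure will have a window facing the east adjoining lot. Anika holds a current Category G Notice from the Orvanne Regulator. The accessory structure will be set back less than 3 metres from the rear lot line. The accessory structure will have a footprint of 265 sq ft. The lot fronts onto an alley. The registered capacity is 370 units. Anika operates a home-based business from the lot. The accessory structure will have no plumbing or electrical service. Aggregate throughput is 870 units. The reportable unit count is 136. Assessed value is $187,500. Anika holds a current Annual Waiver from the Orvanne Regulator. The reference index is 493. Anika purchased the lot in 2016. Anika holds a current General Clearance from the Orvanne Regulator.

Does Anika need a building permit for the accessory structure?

Exception (a) requires that the structure will have no windows facing an adjoining lot; but a window faces an adjoining lot, so (a) is unavailable.
All of (b)'s requirements are met (a current Annual Waiver is held; a current Category 2 Clearance is held). However, paragraphs (f)–(g) must be considered: (f) is triggered — a current General Clearance is held. (g), which would lift (f), does not operate here — the reportable unit count is 136, not below 119. (b) is therefore removed.
All of (c)'s requirements are met (assessed value is $187,500, meeting the $145,500 threshold; there is no plumbing or electrical service). Applying paragraphs (h)–(m): (h) is triggered (the baseline figure is 44, below the 45 limit), but yields to (i): (i) operates against (h): the coverage ratio is 89%, under the 92% limit. (j) operates (a home-based business operates on the lot), but yields to (k): (k) is engaged — the lot is in a historic district. (l) would limit (k) — the qualifying period is 260 days, below the 280 days limit — but (m) sets (l) aside: (m) applies — a current Category G Notice is held. So (c) applies.
Exception (d) does not apply: the reference index is 493, not less than 485.
Exception (e) fails — the rear setback is under 3 m.

No — exception (c) applies; Anika does not need a building permit.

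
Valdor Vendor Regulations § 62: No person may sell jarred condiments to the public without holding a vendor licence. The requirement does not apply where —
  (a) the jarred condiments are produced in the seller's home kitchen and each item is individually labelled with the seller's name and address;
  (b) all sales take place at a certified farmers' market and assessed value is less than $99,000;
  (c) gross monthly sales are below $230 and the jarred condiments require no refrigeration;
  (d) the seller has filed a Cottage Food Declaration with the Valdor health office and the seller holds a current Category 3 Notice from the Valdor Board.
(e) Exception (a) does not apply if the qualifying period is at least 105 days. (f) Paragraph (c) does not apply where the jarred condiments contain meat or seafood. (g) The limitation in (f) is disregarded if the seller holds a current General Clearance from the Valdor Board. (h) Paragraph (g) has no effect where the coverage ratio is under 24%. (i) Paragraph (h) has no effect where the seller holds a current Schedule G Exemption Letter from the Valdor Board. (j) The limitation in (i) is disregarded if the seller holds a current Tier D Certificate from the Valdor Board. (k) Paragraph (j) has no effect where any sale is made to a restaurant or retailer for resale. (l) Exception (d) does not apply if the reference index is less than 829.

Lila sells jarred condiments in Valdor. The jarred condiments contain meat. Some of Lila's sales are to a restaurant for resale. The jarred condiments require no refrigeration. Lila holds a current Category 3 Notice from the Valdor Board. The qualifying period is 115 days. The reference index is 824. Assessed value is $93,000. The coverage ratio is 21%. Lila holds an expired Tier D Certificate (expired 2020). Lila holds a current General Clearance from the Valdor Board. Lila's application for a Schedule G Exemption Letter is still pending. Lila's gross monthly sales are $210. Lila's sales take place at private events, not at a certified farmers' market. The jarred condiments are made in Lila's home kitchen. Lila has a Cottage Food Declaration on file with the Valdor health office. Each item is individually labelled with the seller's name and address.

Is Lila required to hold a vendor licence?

Exception (a)'s conditions are all satisfied: the jarred condiments are home-kitchen produced; items are individually labelled. But: (e) operates against (a): the qualifying period is 115 days, meeting the 105 days threshold. Exception (a) does not apply.
Exception (b) requires that all sales take place at a certified farmers' market; but sales are at private events, not a certified farmers' market, so (b) is unavailable.
Exception (c) is satisfied on its face — gross monthly sales are $210, below the $230 limit; the jarred condiments are shelf-stable. However, paragraphs (f)–(k) must be considered: (f) applies — the jarred condiments contain meat. (g) would limit (f) — a current General Clearance is held — but (h) sets (g) aside: (h) operates against (g): the coverage ratio is 21%, under the 24% limit. (i), which would lift (h), is inapplicable — there is no Schedule G Exemption Letter in force. Exception (c) does not apply.
All of (d)'s requirements are met (a Cottage Food Declaration is on file; a current Category 3 Notice is held). Turning to paragraph (l): (l) operates — the reference index is 824, less than the 829 limit. Exception (d) does not apply.
Every exception is unavailable, so the rule governs.

Yes — Lila must hold a vendor licence.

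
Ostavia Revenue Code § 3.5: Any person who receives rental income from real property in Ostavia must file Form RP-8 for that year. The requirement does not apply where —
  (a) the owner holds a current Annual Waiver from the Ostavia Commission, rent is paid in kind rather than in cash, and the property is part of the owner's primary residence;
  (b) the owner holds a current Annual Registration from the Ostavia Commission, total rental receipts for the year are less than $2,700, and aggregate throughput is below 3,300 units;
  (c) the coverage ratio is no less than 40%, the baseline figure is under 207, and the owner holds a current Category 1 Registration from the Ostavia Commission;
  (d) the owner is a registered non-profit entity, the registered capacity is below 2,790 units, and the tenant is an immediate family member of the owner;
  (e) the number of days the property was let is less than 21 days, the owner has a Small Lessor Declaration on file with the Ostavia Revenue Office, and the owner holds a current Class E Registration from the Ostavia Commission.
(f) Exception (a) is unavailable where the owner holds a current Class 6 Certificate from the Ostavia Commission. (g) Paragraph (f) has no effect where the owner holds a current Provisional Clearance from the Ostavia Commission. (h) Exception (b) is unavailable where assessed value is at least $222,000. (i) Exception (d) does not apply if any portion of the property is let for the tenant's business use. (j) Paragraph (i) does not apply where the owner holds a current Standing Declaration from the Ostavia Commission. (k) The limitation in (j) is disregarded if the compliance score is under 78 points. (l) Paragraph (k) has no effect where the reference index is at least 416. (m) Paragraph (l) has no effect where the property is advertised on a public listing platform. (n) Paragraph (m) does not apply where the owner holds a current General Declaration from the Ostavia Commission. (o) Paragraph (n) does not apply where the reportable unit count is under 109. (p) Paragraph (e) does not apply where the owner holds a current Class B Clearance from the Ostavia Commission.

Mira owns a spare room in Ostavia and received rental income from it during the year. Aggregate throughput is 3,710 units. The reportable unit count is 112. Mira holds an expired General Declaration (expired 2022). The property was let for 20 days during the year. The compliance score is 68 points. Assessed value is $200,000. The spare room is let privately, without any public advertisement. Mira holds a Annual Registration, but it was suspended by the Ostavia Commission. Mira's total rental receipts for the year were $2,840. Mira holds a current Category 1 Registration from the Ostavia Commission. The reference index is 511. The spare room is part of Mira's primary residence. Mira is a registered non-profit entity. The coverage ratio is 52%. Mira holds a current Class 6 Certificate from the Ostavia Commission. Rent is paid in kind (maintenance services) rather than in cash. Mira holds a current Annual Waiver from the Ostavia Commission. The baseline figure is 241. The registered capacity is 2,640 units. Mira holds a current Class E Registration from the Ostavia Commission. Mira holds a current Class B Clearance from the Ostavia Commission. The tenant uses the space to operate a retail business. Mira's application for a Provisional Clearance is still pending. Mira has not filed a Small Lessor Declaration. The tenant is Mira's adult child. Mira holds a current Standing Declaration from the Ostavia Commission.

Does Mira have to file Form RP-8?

Exception (a)'s conditions are all satisfied: a current Annual Waiver is held; rent is paid in kind; the spare room is part of the primary residence. But applying paragraphs (f)–(g): (f) is triggered — a current Class 6 Certificate is held. (g), which would lift (f), is not triggered — no current Provisional Clearance is held. (a) is therefore removed.
Exception (b) fails — no current Annual Registration is held.
Exception (c) does not apply: the baseline figure is 241, not under 207.
Exception (d)'s conditions are all satisfied: Mira is a registered non-profit; the registered capacity is 2,640 units, below the 2,790 units limit; the tenant is an immediate family member. Under paragraphs (i)–(o): (i) operates (the space is let for business use), but is displaced by (j): (j) operates — a current Standing Declaration is held. (k) would limit (j) — the compliance score is 68 points, under the 78 points limit — but (l) sets (k) aside: (l) is triggered — the reference index is 511, meeting the 416 threshold. (m), which would lift (l), is not triggered — the property is let privately without advertisement. So (d) applies.
Exception (e) requires that the owner has a Small Lessor Declaration on file with the Ostavia Revenue Office; but no Small Lessor Declaration is on file, so (e) is unavailable.

No — exception (d) applies; Mira is not required to file Form RP-8.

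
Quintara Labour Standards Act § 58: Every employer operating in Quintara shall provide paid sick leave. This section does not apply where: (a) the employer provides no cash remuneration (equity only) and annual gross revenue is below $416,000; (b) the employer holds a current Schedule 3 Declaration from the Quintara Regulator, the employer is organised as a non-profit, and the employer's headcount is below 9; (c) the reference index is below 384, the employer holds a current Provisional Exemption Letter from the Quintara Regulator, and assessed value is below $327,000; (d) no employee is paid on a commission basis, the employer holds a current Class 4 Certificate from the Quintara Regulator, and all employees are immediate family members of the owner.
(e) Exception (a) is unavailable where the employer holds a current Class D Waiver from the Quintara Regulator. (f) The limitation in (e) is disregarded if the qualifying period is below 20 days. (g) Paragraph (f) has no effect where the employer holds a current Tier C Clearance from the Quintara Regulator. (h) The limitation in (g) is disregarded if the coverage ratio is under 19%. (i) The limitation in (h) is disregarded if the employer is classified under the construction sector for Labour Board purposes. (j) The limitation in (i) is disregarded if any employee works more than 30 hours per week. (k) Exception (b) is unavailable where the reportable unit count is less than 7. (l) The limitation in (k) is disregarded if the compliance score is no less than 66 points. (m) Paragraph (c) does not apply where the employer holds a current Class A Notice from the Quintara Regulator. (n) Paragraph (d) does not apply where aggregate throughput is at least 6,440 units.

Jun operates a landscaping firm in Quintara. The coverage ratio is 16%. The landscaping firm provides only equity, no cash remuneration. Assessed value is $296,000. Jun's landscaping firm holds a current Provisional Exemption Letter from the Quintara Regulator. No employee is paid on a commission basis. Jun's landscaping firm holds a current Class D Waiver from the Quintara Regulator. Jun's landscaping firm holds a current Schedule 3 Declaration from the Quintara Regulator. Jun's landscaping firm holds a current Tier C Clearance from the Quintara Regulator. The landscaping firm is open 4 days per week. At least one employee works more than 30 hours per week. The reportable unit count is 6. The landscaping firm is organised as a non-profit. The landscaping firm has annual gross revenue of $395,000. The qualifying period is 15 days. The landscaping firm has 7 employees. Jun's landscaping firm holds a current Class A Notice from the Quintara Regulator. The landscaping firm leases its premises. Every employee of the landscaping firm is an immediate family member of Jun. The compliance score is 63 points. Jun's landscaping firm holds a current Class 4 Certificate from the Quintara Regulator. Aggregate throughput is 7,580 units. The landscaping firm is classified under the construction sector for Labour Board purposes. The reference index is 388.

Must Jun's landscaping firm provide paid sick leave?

Exception (a) is satisfied on its face — remuneration is equity-only; annual gross revenue is $395,000, below the $416,000 limit. As to paragraphs (e)–(j): (e) would limit (a) — a current Class D Waiver is held — but (f) sets (e) aside: (f) operates against (e): the qualifying period is 15 days, below the 20 days limit. (g) would limit (f) — a current Tier C Clearance is held — but (h) sets (g) aside: (h) operates — the coverage ratio is 16%, under the 19% limit. (i) is triggered (the landscaping firm is classified under the construction sector), but is itself disapplied by (j): (j) operates against (i): at least one employee exceeds 30 hours/week. Exception (a) stands.
Exception (b): a current Schedule 3 Declaration is held; the employer is a non-profit; the employer's headcount is 7, below the 9 limit — every condition holds. However, paragraphs (k)–(l) must be considered: (k) operates against (b): the reportable unit count is 6, less than the 7 limit. (l), which would lift (k), is not triggered — the compliance score is 63 points, short of 66 points. (b) is therefore removed.
Exception (c) does not apply: the reference index is 388, not below 384.
Exception (d) is satisfied on its face — no employee is paid on commission; a current Class 4 Certificate is held; every employee is an immediate family member. However, paragraph (n) must be considered: (n) operates against (d): aggregate throughput is 7,580 units, meeting the 6,440 units threshold. (d) is therefore removed.

No — exception (a) applies; Jun's landscaping firm is not required to provide paid sick leave.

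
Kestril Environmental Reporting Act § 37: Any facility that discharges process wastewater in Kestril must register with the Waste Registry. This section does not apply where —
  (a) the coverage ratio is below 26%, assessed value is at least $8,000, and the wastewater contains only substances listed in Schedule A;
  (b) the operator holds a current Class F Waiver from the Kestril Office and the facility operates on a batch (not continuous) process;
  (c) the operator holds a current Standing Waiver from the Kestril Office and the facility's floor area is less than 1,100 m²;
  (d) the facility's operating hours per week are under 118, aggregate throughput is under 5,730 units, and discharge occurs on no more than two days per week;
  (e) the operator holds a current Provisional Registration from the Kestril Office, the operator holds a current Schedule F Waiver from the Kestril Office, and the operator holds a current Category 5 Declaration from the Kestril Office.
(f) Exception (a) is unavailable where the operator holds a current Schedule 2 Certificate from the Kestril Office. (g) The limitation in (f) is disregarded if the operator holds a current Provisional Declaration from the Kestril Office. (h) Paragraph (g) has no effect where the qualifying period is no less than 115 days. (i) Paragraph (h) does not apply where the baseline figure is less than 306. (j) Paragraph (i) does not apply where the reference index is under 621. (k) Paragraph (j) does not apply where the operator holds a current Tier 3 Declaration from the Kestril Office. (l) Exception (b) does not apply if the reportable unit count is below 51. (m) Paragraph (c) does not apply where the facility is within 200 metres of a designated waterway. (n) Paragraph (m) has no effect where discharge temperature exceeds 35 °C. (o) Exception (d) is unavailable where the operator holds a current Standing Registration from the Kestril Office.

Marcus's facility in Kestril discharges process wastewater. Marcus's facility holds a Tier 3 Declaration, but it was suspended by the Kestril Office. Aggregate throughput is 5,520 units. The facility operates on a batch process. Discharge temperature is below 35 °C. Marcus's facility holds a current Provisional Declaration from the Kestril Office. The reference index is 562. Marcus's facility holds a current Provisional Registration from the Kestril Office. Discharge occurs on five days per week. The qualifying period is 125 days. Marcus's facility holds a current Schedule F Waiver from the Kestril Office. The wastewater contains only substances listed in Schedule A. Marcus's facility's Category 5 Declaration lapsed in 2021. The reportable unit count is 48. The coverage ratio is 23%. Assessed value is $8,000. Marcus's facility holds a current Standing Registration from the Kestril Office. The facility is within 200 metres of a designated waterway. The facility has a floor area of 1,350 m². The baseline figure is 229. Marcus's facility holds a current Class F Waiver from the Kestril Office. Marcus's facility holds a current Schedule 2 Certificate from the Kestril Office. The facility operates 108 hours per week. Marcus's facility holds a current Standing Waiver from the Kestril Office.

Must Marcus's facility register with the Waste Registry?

Yes — Marcus's facility must register with the Waste Registry.

Exception (a) is satisfied on its face — the coverage ratio is 23%, below the 26% limit; assessed value is $8,000, meeting the $8,000 threshold; the wastewater is Schedule-A-only. But applying paragraphs (f)–(k): (f) operates against (a): a current Schedule 2 Certificate is held. (g) would limit (f) — a current Provisional Declaration is held — but (h) sets (g) aside: (h) operates against (g): the qualifying period is 125 days, meeting the 115 days threshold. (i) is engaged (the baseline figure is 229, less than the 306 limit), but is itself disapplied by (j): (j) operates against (i): the reference index is 562, under the 621 limit. (k), which would lift (j), is not triggered — no current Tier 3 Declaration is held. (a) is therefore removed.
Exception (b)'s conditions are all satisfied: a current Class F Waiver is held; the facility operates on a batch process. However, paragraph (l) must be considered: (l) is triggered — the reportable unit count is 48, below the 51 limit. So (b) is unavailable.
Exception (c) fails — the facility's floor area is 1,350 m², not less than 1,100 m².
Exception (d) requires that discharge occurs on no more than two days per week; but discharge occurs on five days per week, so (d) is unavailable.
Exception (e) requires that the operator holds a current Category 5 Declaration from the Kestril Office; but there is no Category 5 Declaration in force, so (e) is unavailable.
None of the exceptions is available; § 37 applies in full.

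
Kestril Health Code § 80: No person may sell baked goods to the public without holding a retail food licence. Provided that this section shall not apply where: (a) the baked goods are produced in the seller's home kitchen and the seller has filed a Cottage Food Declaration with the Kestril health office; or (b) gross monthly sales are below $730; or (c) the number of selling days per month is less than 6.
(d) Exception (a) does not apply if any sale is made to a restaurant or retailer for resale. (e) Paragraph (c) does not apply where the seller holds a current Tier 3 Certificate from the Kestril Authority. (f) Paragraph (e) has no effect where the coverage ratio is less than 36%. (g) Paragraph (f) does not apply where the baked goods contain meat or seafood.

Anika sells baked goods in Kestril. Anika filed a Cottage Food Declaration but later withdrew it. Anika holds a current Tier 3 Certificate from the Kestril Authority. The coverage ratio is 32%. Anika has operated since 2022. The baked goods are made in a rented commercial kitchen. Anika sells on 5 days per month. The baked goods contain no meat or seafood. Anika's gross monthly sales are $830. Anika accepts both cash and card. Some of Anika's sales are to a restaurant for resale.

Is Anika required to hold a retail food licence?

Exception (a) fails — the baked goods are made in a commercial kitchen, not a home kitchen.
Exception (b) fails — gross monthly sales are $830, not below $730.
Exception (c): the number of selling days per month is 5, less than the 6 limit — every condition holds. As to paragraphs (e)–(g): (e) would limit (c) — a current Tier 3 Certificate is held — but (f) sets (e) aside: (f) operates against (e): the coverage ratio is 32%, less than the 36% limit. (g) is not triggered (the baked goods contain no meat or seafood), so (f) stands. So (c) applies.

No — exception (c) applies; Anika is not required to hold a retail food licence.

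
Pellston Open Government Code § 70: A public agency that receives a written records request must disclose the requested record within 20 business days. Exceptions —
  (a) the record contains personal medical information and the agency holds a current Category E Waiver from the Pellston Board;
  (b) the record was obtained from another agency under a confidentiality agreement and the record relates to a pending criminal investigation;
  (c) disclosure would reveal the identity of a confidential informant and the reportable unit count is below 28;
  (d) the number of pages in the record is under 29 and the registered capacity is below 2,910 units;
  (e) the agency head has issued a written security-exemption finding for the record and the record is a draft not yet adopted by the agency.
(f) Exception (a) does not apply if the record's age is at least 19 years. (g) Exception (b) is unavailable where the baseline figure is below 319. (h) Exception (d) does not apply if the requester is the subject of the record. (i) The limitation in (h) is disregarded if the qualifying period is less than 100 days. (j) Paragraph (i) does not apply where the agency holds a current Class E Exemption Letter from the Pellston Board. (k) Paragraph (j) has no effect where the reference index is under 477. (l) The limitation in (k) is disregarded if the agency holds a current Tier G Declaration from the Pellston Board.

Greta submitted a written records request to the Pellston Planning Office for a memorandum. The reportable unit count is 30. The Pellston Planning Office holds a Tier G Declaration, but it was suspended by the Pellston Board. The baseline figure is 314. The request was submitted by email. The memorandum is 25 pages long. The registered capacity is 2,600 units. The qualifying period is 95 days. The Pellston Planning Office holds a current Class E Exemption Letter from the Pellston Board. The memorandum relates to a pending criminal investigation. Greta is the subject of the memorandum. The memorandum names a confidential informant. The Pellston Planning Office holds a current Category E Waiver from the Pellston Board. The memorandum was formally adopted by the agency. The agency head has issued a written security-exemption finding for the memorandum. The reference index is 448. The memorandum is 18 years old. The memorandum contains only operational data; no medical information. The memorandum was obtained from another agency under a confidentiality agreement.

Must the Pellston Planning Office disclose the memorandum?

No — exception (d) applies; the Pellston Planning Office is not required to disclose the memorandum.

Exception (a) does not apply: the memorandum contains only operational data.
Exception (b): the memorandum was obtained under a confidentiality agreement; the memorandum relates to a pending investigation — every condition holds. But: (g) is engaged — the baseline figure is 314, below the 319 limit. (b) is therefore removed.
Exception (c) fails — the reportable unit count is 30, not below 28.
Exception (d): the number of pages in the record is 25, under the 29 limit; the registered capacity is 2,600 units, below the 2,910 units limit — every condition holds. As to paragraphs (h)–(l): (h) would limit (d) — Greta is the subject of the memorandum — but (i) sets (h) aside: (i) applies — the qualifying period is 95 days, less than the 100 days limit. (j) is triggered (a current Class E Exemption Letter is held), but yields to (k): (k) is triggered — the reference index is 448, under the 477 limit. (l), which would lift (k), is not engaged — no current Tier G Declaration is held. So (d) applies.
Exception (e) does not apply: the memorandum has been formally adopted.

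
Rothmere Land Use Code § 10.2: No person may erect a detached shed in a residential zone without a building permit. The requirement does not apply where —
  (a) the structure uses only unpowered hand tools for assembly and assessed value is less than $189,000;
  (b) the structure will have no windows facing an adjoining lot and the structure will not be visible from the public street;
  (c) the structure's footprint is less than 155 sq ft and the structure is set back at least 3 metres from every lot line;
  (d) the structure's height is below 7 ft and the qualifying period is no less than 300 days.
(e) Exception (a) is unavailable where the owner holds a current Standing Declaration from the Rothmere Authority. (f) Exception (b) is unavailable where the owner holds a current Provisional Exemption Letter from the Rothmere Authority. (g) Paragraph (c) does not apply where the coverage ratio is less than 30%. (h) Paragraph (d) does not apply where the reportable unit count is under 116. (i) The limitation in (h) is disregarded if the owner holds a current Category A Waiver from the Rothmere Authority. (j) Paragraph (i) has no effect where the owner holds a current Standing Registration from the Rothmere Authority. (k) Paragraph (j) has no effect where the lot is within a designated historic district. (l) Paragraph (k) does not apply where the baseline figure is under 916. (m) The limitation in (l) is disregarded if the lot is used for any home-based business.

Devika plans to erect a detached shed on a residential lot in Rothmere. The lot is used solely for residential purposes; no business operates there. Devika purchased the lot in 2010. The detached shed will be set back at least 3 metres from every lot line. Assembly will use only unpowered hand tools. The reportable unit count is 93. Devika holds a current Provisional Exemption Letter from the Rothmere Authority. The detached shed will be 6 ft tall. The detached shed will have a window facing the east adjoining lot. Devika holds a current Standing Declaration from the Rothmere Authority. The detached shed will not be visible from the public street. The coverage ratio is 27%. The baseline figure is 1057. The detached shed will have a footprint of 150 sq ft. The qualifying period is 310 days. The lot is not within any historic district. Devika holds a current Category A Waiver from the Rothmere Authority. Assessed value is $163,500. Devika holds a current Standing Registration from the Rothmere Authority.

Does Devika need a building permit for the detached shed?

All of (a)'s requirements are met (assembly uses only hand tools; assessed value is $163,500, less than the $189,000 limit). Turning to paragraph (e): (e) applies — a current Standing Declaration is held. So (a) is unavailable.
Exception (b) does not apply: a window faces an adjoining lot.
Exception (c) is satisfied on its face — the structure's footprint is 150 sq ft, less than the 155 sq ft limit; the setback is at least 3 m on every side. But applying paragraph (g): (g) operates against (c): the coverage ratio is 27%, less than the 30% limit. So (c) is unavailable.
Exception (d): the structure's height is 6 ft, below the 7 ft limit; the qualifying period is 310 days, meeting the 300 days threshold — every condition holds. Turning to paragraphs (h)–(m): (h) operates — the reportable unit count is 93, under the 116 limit. (i) applies (a current Category A Waiver is held), but is set aside by (j): (j) operates against (i): a current Standing Registration is held. (k) is inapplicable (the lot is not in a historic district), so (j) stands. Exception (d) does not apply.
None of the exceptions is available; § 10.2 applies in full.

Yes — Devika must obtain a building permit.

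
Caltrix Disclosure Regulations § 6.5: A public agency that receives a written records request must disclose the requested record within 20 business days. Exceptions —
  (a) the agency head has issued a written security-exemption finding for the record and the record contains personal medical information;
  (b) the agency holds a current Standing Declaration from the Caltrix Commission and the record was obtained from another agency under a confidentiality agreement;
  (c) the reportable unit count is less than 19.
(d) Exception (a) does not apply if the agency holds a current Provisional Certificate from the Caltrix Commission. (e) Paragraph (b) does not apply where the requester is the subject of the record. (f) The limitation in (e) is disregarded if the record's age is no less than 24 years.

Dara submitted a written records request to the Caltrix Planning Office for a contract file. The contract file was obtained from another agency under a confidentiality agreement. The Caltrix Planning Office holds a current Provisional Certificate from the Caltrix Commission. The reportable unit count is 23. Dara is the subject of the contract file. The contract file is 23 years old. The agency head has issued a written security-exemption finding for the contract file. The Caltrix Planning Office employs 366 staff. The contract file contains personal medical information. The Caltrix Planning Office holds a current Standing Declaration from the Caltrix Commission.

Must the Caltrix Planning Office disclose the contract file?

Yes — the Caltrix Planning Office must disclose the contract file.

Exception (a) is satisfied on its face — a written security-exemption finding has been issued; the contract file contains personal medical information. But applying paragraph (d): (d) operates against (a): a current Provisional Certificate is held. Exception (a) does not apply.
Exception (b) is satisfied on its face — a current Standing Declaration is held; the contract file was obtained under a confidentiality agreement. Turning to paragraphs (e)–(f): (e) operates against (b): Dara is the subject of the contract file. (f) is inapplicable (the record's age is 23 years, short of 24 years), so (e) stands. So (b) is unavailable.
Exception (c) does not apply: the reportable unit count is 23, not less than 19.
None of the exceptions is available; § 6.5 applies in full.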